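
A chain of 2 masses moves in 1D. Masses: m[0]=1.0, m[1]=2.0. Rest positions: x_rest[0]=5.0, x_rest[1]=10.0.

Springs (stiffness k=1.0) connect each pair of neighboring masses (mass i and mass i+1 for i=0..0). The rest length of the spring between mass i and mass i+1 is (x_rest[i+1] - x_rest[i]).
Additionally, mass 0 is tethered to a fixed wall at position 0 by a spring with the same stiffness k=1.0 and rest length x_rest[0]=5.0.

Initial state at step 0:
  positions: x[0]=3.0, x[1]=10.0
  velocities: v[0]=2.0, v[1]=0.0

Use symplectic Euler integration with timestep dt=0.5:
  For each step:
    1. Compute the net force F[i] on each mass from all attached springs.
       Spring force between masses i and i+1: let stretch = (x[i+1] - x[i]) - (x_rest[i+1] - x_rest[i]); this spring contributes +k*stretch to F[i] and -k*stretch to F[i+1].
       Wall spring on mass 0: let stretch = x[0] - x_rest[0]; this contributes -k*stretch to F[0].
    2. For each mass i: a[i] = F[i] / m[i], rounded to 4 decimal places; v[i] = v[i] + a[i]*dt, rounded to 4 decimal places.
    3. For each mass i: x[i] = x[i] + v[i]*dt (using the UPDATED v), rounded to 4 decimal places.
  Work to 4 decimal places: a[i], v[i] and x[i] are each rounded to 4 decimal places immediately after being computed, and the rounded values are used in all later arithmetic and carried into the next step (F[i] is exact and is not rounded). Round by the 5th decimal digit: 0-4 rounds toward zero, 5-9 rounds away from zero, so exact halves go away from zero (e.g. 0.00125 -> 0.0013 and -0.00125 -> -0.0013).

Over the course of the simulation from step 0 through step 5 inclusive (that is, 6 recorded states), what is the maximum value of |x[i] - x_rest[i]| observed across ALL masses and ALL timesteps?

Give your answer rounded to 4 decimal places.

Step 0: x=[3.0000 10.0000] v=[2.0000 0.0000]
Step 1: x=[5.0000 9.7500] v=[4.0000 -0.5000]
Step 2: x=[6.9375 9.5313] v=[3.8750 -0.4375]
Step 3: x=[7.7891 9.6134] v=[1.7032 0.1641]
Step 4: x=[7.1495 10.0925] v=[-1.2792 0.9581]
Step 5: x=[5.4583 10.8287] v=[-3.3825 1.4724]
Max displacement = 2.7891

Answer: 2.7891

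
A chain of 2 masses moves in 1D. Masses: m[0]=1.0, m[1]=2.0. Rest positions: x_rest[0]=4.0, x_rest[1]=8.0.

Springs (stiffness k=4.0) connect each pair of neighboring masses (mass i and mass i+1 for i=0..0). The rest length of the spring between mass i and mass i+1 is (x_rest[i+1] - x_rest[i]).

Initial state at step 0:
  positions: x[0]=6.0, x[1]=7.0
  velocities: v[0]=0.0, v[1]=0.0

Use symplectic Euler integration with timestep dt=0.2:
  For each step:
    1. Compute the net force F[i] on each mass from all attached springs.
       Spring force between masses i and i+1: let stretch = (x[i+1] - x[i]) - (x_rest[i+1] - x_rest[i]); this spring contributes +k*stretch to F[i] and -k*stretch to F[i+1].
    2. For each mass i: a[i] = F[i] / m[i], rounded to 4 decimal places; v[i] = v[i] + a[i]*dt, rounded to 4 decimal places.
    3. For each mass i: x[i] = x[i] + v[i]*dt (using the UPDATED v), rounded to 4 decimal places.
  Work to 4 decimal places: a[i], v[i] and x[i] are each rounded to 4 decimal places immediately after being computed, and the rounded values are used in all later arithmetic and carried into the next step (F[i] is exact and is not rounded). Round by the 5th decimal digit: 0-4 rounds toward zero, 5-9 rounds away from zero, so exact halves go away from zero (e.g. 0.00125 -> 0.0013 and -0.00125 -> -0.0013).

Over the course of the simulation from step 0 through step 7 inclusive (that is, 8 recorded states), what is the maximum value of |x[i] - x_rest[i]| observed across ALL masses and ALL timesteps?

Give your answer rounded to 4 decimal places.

Answer: 2.0570

Derivation:
Step 0: x=[6.0000 7.0000] v=[0.0000 0.0000]
Step 1: x=[5.5200 7.2400] v=[-2.4000 1.2000]
Step 2: x=[4.6752 7.6624] v=[-4.2240 2.1120]
Step 3: x=[3.6684 8.1658] v=[-5.0342 2.5171]
Step 4: x=[2.7411 8.6294] v=[-4.6363 2.3181]
Step 5: x=[2.1160 8.9420] v=[-3.1257 1.5628]
Step 6: x=[1.9430 9.0285] v=[-0.8649 0.4324]
Step 7: x=[2.2637 8.8681] v=[1.6035 -0.8018]
Max displacement = 2.0570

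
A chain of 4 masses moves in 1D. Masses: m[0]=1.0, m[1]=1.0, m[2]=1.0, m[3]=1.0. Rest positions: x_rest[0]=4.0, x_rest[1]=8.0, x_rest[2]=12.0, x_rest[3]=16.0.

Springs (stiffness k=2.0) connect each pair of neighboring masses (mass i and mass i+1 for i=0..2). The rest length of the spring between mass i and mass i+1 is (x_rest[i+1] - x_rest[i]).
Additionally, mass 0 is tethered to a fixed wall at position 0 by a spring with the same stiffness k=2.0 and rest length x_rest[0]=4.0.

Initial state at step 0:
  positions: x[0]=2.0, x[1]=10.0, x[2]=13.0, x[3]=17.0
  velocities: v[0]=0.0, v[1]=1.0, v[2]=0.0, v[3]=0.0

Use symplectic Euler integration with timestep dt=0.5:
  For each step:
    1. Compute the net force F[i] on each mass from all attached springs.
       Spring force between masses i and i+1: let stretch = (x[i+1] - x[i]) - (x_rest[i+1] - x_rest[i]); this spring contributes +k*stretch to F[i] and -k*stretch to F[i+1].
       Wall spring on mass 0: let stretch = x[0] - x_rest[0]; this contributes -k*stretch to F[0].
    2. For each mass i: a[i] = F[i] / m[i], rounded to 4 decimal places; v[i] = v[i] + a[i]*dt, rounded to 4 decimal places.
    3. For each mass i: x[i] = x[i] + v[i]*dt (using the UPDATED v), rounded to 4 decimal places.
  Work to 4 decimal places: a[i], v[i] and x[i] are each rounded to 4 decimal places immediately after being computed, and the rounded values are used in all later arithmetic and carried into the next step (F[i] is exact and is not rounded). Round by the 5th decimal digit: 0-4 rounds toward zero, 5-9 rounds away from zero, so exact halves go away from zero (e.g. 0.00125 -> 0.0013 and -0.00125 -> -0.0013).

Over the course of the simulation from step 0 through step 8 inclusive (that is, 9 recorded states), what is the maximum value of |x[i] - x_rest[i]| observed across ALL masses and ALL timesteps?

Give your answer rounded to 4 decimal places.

Answer: 3.0000

Derivation:
Step 0: x=[2.0000 10.0000 13.0000 17.0000] v=[0.0000 1.0000 0.0000 0.0000]
Step 1: x=[5.0000 8.0000 13.5000 17.0000] v=[6.0000 -4.0000 1.0000 0.0000]
Step 2: x=[7.0000 7.2500 13.0000 17.2500] v=[4.0000 -1.5000 -1.0000 0.5000]
Step 3: x=[5.6250 9.2500 11.7500 17.3750] v=[-2.7500 4.0000 -2.5000 0.2500]
Step 4: x=[3.2500 10.6875 12.0625 16.6875] v=[-4.7500 2.8750 0.6250 -1.3750]
Step 5: x=[2.9688 9.0938 14.0000 15.6875] v=[-0.5625 -3.1875 3.8750 -2.0000]
Step 6: x=[4.2657 6.8907 14.3282 15.8438] v=[2.5937 -4.4063 0.6563 0.3125]
Step 7: x=[4.7422 7.0938 11.6954 17.2423] v=[0.9530 0.4062 -5.2656 2.7969]
Step 8: x=[4.0234 8.4219 9.5353 17.8673] v=[-1.4376 2.6562 -4.3203 1.2500]
Max displacement = 3.0000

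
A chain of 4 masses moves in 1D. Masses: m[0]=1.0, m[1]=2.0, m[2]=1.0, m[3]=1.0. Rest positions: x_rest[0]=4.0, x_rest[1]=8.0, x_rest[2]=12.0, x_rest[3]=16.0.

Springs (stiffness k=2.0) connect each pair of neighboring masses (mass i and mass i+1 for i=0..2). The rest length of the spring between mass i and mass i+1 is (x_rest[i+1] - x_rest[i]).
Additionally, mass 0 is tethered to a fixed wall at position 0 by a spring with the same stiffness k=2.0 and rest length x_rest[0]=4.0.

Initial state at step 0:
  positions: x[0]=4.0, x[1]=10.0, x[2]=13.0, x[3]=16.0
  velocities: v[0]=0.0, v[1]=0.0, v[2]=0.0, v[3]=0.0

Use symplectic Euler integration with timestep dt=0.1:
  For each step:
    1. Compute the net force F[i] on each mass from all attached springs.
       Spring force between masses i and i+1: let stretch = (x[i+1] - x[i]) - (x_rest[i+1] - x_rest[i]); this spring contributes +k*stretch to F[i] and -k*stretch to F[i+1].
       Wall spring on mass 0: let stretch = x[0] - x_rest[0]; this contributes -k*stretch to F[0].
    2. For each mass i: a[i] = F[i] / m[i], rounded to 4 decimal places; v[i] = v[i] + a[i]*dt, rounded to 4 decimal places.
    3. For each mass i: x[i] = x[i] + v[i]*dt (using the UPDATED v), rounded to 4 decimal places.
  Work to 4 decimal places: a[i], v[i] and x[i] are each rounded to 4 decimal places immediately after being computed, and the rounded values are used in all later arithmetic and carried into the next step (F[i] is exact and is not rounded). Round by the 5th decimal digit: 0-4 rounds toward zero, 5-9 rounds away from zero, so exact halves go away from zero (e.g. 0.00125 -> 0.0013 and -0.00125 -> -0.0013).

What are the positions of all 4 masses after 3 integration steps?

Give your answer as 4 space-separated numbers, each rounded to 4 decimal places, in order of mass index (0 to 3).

Step 0: x=[4.0000 10.0000 13.0000 16.0000] v=[0.0000 0.0000 0.0000 0.0000]
Step 1: x=[4.0400 9.9700 13.0000 16.0200] v=[0.4000 -0.3000 0.0000 0.2000]
Step 2: x=[4.1178 9.9110 12.9998 16.0596] v=[0.7780 -0.5900 -0.0020 0.3960]
Step 3: x=[4.2291 9.8250 12.9990 16.1180] v=[1.1131 -0.8604 -0.0078 0.5840]

Answer: 4.2291 9.8250 12.9990 16.1180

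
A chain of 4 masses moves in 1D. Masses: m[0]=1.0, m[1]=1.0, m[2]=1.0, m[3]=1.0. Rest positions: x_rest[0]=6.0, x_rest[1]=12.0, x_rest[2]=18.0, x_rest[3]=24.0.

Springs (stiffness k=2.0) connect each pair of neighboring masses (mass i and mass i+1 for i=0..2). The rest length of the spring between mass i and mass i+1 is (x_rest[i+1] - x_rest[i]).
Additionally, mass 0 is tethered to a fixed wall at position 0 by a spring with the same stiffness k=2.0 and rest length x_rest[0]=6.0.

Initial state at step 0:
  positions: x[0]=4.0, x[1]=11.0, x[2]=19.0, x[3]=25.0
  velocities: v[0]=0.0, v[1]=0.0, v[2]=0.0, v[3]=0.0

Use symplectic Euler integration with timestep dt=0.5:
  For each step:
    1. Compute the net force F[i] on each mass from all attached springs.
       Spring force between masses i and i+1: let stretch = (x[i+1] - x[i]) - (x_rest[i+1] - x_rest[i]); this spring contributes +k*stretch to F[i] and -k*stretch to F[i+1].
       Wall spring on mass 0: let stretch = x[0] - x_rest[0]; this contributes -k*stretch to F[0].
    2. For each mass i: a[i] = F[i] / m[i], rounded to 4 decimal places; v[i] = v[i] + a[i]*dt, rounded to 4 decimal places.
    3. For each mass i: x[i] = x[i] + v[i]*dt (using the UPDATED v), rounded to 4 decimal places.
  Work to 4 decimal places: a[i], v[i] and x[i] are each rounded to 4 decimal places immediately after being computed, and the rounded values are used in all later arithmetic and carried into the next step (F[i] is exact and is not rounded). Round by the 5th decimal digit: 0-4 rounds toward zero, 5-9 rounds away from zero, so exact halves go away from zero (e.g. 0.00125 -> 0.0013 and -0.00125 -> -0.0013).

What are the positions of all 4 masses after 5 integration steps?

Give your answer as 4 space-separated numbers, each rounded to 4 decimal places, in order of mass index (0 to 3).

Step 0: x=[4.0000 11.0000 19.0000 25.0000] v=[0.0000 0.0000 0.0000 0.0000]
Step 1: x=[5.5000 11.5000 18.0000 25.0000] v=[3.0000 1.0000 -2.0000 0.0000]
Step 2: x=[7.2500 12.2500 17.2500 24.5000] v=[3.5000 1.5000 -1.5000 -1.0000]
Step 3: x=[7.8750 13.0000 17.6250 23.3750] v=[1.2500 1.5000 0.7500 -2.2500]
Step 4: x=[7.1250 13.5000 18.5625 22.3750] v=[-1.5000 1.0000 1.8750 -2.0000]
Step 5: x=[6.0000 13.3438 18.8750 22.4688] v=[-2.2500 -0.3125 0.6250 0.1875]

Answer: 6.0000 13.3438 18.8750 22.4688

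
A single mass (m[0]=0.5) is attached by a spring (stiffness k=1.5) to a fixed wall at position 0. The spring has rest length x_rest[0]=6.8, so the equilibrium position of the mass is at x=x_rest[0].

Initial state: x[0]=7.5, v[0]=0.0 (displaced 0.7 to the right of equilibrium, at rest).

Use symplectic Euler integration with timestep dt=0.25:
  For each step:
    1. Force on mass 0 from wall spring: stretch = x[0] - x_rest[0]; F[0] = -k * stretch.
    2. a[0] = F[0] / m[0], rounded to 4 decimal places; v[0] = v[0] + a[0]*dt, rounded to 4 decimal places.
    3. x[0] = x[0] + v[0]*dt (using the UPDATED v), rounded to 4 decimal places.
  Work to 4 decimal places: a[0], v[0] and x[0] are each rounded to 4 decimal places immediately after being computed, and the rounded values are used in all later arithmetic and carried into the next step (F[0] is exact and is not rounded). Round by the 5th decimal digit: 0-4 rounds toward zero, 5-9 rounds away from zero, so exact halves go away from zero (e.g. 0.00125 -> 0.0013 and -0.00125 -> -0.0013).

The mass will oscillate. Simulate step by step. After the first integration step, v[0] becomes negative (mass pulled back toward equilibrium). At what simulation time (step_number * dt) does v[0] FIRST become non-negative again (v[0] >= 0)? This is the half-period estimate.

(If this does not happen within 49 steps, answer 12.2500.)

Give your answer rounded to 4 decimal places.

Step 0: x=[7.5000] v=[0.0000]
Step 1: x=[7.3688] v=[-0.5250]
Step 2: x=[7.1309] v=[-0.9516]
Step 3: x=[6.8310] v=[-1.1998]
Step 4: x=[6.5252] v=[-1.2231]
Step 5: x=[6.2710] v=[-1.0170]
Step 6: x=[6.1159] v=[-0.6203]
Step 7: x=[6.0891] v=[-0.1072]
Step 8: x=[6.1956] v=[0.4260]
First v>=0 after going negative at step 8, time=2.0000

Answer: 2.0000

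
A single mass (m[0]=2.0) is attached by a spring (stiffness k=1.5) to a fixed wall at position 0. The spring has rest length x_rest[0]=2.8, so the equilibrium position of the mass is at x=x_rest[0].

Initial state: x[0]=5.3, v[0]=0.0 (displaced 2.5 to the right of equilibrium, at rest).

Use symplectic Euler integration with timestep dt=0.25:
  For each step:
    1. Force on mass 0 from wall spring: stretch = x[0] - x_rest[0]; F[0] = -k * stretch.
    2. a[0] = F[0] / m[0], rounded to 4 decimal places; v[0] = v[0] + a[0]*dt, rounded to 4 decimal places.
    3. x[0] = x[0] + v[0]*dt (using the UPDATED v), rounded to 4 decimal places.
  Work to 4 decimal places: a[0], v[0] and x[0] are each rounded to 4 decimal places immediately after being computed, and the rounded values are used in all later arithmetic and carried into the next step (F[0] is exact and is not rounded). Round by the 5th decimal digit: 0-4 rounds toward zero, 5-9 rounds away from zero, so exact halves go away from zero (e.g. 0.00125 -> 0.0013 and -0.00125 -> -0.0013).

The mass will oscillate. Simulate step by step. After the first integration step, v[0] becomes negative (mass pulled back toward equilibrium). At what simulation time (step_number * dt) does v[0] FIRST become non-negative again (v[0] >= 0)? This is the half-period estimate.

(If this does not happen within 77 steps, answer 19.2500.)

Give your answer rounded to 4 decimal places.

Step 0: x=[5.3000] v=[0.0000]
Step 1: x=[5.1828] v=[-0.4688]
Step 2: x=[4.9539] v=[-0.9156]
Step 3: x=[4.6240] v=[-1.3195]
Step 4: x=[4.2086] v=[-1.6615]
Step 5: x=[3.7272] v=[-1.9256]
Step 6: x=[3.2023] v=[-2.0995]
Step 7: x=[2.6586] v=[-2.1749]
Step 8: x=[2.1215] v=[-2.1484]
Step 9: x=[1.6162] v=[-2.0212]
Step 10: x=[1.1664] v=[-1.7992]
Step 11: x=[0.7932] v=[-1.4929]
Step 12: x=[0.5141] v=[-1.1166]
Step 13: x=[0.3421] v=[-0.6880]
Step 14: x=[0.2853] v=[-0.2272]
Step 15: x=[0.3464] v=[0.2443]
First v>=0 after going negative at step 15, time=3.7500

Answer: 3.7500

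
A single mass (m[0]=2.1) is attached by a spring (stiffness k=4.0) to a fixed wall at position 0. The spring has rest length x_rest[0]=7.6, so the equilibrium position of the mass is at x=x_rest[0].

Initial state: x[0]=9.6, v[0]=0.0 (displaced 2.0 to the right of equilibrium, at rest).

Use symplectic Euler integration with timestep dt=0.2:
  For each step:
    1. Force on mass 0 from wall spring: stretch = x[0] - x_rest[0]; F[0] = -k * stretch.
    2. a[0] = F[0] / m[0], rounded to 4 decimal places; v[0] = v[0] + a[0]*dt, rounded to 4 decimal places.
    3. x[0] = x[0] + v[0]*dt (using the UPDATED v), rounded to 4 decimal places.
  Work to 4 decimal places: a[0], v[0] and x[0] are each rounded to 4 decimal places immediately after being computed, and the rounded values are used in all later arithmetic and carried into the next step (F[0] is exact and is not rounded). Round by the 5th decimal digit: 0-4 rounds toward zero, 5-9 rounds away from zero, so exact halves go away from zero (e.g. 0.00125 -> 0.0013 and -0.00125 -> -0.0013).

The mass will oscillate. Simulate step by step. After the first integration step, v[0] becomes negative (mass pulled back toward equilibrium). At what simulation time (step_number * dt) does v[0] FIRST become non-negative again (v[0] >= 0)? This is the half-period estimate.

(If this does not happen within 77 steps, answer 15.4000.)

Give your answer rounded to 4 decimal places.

Step 0: x=[9.6000] v=[0.0000]
Step 1: x=[9.4476] v=[-0.7619]
Step 2: x=[9.1545] v=[-1.4657]
Step 3: x=[8.7429] v=[-2.0579]
Step 4: x=[8.2442] v=[-2.4933]
Step 5: x=[7.6965] v=[-2.7387]
Step 6: x=[7.1414] v=[-2.7755]
Step 7: x=[6.6212] v=[-2.6008]
Step 8: x=[6.1756] v=[-2.2279]
Step 9: x=[5.8385] v=[-1.6853]
Step 10: x=[5.6356] v=[-1.0143]
Step 11: x=[5.5824] v=[-0.2660]
Step 12: x=[5.6829] v=[0.5026]
First v>=0 after going negative at step 12, time=2.4000

Answer: 2.4000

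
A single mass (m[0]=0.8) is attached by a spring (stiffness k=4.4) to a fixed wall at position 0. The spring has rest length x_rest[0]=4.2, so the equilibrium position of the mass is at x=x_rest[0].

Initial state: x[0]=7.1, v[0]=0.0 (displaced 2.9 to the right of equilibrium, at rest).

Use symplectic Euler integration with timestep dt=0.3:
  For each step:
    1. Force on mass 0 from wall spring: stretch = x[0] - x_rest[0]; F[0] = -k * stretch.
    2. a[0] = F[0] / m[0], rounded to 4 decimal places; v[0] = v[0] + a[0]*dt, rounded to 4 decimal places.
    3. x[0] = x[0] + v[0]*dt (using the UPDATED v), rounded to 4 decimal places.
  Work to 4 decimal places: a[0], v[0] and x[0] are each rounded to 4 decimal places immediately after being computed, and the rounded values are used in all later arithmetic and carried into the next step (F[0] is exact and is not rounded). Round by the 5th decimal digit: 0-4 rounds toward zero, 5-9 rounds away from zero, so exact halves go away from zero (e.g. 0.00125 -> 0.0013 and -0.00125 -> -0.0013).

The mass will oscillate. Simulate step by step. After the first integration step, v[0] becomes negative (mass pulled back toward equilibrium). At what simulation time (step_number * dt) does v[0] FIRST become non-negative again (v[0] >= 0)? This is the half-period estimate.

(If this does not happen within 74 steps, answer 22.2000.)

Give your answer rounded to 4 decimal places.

Step 0: x=[7.1000] v=[0.0000]
Step 1: x=[5.6645] v=[-4.7850]
Step 2: x=[3.5041] v=[-7.2014]
Step 3: x=[1.6881] v=[-6.0532]
Step 4: x=[1.1155] v=[-1.9086]
Step 5: x=[2.0697] v=[3.1808]
First v>=0 after going negative at step 5, time=1.5000

Answer: 1.5000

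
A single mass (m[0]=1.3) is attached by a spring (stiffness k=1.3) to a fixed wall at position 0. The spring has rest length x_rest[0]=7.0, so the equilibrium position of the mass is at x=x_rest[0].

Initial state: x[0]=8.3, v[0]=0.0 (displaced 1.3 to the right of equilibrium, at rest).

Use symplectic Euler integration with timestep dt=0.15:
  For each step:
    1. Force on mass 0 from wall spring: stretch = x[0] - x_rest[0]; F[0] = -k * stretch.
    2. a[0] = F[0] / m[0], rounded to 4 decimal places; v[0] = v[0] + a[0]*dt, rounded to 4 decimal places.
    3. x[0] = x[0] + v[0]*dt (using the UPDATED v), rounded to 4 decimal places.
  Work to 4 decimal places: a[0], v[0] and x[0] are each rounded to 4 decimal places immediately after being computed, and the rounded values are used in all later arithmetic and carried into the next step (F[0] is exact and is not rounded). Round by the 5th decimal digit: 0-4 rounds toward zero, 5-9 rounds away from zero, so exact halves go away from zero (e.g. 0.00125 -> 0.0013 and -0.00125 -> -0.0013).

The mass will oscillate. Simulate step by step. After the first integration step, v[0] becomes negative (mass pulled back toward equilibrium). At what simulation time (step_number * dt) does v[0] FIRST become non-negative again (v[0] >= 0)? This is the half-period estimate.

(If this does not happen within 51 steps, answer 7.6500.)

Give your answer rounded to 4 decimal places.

Step 0: x=[8.3000] v=[0.0000]
Step 1: x=[8.2708] v=[-0.1950]
Step 2: x=[8.2130] v=[-0.3856]
Step 3: x=[8.1279] v=[-0.5676]
Step 4: x=[8.0174] v=[-0.7368]
Step 5: x=[7.8840] v=[-0.8894]
Step 6: x=[7.7307] v=[-1.0220]
Step 7: x=[7.5610] v=[-1.1316]
Step 8: x=[7.3786] v=[-1.2158]
Step 9: x=[7.1877] v=[-1.2726]
Step 10: x=[6.9926] v=[-1.3008]
Step 11: x=[6.7976] v=[-1.2997]
Step 12: x=[6.6072] v=[-1.2693]
Step 13: x=[6.4256] v=[-1.2104]
Step 14: x=[6.2570] v=[-1.1242]
Step 15: x=[6.1051] v=[-1.0128]
Step 16: x=[5.9733] v=[-0.8786]
Step 17: x=[5.8646] v=[-0.7246]
Step 18: x=[5.7815] v=[-0.5543]
Step 19: x=[5.7258] v=[-0.3715]
Step 20: x=[5.6987] v=[-0.1804]
Step 21: x=[5.7009] v=[0.0148]
First v>=0 after going negative at step 21, time=3.1500

Answer: 3.1500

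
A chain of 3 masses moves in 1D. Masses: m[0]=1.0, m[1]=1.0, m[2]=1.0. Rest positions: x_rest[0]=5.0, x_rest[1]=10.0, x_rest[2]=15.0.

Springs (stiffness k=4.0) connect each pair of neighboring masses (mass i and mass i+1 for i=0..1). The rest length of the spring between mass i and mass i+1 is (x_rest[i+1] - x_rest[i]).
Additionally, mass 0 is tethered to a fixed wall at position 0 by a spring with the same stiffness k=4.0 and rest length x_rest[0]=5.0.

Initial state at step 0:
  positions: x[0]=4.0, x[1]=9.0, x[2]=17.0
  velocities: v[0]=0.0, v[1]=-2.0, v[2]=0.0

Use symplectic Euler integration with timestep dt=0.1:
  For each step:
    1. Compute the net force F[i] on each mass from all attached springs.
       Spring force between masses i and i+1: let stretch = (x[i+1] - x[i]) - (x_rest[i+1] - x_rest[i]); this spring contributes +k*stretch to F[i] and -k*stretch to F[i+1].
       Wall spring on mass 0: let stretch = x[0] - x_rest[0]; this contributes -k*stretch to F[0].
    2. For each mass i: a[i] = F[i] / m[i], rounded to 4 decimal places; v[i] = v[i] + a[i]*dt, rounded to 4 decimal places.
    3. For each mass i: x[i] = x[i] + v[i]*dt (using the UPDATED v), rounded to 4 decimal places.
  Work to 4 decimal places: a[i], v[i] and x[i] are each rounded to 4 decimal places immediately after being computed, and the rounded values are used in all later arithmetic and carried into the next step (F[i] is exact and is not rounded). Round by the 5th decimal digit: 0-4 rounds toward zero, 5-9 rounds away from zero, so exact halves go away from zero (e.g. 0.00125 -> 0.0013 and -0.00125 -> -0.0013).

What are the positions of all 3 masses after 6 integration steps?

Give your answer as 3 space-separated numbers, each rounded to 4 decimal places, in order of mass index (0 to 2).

Step 0: x=[4.0000 9.0000 17.0000] v=[0.0000 -2.0000 0.0000]
Step 1: x=[4.0400 8.9200 16.8800] v=[0.4000 -0.8000 -1.2000]
Step 2: x=[4.1136 8.9632 16.6416] v=[0.7360 0.4320 -2.3840]
Step 3: x=[4.2166 9.1196 16.2961] v=[1.0304 1.5635 -3.4554]
Step 4: x=[4.3471 9.3669 15.8635] v=[1.3050 2.4729 -4.3260]
Step 5: x=[4.5045 9.6733 15.3710] v=[1.5741 3.0636 -4.9246]
Step 6: x=[4.6885 10.0008 14.8506] v=[1.8398 3.2752 -5.2037]

Answer: 4.6885 10.0008 14.8506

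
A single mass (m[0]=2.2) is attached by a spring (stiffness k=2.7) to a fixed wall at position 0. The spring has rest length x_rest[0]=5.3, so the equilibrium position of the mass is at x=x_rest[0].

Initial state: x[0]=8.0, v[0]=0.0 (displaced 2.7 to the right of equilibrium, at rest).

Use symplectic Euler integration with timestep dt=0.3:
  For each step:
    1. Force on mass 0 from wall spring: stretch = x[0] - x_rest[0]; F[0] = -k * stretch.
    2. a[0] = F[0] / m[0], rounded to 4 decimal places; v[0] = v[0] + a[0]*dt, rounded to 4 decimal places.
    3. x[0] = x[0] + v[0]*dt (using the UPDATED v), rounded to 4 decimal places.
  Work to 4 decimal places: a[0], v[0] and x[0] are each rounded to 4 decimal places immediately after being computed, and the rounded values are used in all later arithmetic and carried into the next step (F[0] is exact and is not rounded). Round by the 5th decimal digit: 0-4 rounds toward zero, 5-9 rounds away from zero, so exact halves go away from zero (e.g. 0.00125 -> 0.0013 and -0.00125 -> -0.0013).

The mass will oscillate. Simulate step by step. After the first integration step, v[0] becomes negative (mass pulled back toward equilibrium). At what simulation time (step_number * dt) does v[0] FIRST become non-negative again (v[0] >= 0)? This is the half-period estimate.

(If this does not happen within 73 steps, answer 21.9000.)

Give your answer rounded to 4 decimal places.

Step 0: x=[8.0000] v=[0.0000]
Step 1: x=[7.7018] v=[-0.9941]
Step 2: x=[7.1383] v=[-1.8784]
Step 3: x=[6.3717] v=[-2.5552]
Step 4: x=[5.4868] v=[-2.9498]
Step 5: x=[4.5812] v=[-3.0186]
Step 6: x=[3.7550] v=[-2.7539]
Step 7: x=[3.0995] v=[-2.1851]
Step 8: x=[2.6870] v=[-1.3749]
Step 9: x=[2.5632] v=[-0.4128]
Step 10: x=[2.7416] v=[0.5948]
First v>=0 after going negative at step 10, time=3.0000

Answer: 3.0000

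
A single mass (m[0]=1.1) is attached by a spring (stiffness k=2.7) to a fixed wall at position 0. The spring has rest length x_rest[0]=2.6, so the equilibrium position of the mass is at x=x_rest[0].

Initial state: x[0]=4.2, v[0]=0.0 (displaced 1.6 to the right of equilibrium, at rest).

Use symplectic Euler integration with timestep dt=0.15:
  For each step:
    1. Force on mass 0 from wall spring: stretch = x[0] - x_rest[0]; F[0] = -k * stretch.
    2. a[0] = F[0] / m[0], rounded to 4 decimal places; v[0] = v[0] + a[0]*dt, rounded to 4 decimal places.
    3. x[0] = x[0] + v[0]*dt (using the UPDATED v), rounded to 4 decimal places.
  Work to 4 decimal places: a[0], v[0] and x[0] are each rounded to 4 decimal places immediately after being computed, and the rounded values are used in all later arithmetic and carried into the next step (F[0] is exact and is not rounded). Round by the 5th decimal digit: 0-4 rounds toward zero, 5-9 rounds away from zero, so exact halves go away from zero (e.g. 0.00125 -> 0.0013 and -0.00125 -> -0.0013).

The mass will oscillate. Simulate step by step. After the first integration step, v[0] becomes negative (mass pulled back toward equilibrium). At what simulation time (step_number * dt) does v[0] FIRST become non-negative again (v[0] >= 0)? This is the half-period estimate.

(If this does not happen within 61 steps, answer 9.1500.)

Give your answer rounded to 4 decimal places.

Step 0: x=[4.2000] v=[0.0000]
Step 1: x=[4.1116] v=[-0.5891]
Step 2: x=[3.9398] v=[-1.1456]
Step 3: x=[3.6940] v=[-1.6389]
Step 4: x=[3.3877] v=[-2.0417]
Step 5: x=[3.0379] v=[-2.3317]
Step 6: x=[2.6640] v=[-2.4929]
Step 7: x=[2.2865] v=[-2.5165]
Step 8: x=[1.9263] v=[-2.4011]
Step 9: x=[1.6033] v=[-2.1531]
Step 10: x=[1.3354] v=[-1.7861]
Step 11: x=[1.1373] v=[-1.3205]
Step 12: x=[1.0200] v=[-0.7820]
Step 13: x=[0.9900] v=[-0.2003]
Step 14: x=[1.0489] v=[0.3925]
First v>=0 after going negative at step 14, time=2.1000

Answer: 2.1000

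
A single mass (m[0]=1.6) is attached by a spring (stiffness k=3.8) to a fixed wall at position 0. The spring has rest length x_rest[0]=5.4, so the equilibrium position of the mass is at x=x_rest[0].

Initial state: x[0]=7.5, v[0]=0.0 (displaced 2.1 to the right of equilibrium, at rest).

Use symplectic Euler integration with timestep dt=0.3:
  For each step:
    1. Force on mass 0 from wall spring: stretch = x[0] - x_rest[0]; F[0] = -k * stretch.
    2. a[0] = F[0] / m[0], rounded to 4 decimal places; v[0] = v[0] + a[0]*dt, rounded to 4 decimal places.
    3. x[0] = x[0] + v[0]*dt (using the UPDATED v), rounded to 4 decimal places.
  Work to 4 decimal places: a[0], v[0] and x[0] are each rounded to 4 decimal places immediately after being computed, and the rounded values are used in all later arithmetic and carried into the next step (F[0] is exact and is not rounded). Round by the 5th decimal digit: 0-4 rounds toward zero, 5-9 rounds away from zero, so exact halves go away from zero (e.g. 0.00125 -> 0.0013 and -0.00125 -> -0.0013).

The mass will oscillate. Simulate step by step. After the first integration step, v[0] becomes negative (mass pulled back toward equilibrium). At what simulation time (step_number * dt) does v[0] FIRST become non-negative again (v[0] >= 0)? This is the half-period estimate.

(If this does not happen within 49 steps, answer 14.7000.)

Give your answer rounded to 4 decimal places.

Step 0: x=[7.5000] v=[0.0000]
Step 1: x=[7.0511] v=[-1.4963]
Step 2: x=[6.2493] v=[-2.6727]
Step 3: x=[5.2660] v=[-3.2778]
Step 4: x=[4.3113] v=[-3.1823]
Step 5: x=[3.5893] v=[-2.4066]
Step 6: x=[3.2544] v=[-1.1165]
Step 7: x=[3.3781] v=[0.4122]
First v>=0 after going negative at step 7, time=2.1000

Answer: 2.1000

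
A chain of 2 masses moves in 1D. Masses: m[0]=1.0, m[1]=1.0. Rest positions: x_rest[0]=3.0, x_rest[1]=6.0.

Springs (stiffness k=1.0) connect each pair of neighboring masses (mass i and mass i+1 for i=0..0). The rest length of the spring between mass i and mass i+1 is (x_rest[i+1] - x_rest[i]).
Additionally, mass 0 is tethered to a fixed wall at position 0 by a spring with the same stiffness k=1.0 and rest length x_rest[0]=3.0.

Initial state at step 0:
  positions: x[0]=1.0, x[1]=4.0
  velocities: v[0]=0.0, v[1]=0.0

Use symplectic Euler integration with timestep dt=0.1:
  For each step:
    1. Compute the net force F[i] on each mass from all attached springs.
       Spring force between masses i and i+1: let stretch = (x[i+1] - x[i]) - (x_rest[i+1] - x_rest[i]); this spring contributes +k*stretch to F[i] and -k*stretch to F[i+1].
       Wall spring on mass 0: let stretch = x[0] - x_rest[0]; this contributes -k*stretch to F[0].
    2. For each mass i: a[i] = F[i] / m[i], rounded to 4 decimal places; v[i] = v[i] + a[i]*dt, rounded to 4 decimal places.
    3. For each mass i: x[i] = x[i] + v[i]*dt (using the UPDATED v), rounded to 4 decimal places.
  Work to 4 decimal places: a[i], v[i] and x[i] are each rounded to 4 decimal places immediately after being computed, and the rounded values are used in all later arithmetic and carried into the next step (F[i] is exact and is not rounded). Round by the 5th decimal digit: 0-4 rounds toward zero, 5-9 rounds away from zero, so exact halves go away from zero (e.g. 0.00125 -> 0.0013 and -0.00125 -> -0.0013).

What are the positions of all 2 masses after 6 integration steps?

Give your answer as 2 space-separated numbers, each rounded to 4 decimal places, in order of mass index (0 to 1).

Step 0: x=[1.0000 4.0000] v=[0.0000 0.0000]
Step 1: x=[1.0200 4.0000] v=[0.2000 0.0000]
Step 2: x=[1.0596 4.0002] v=[0.3960 0.0020]
Step 3: x=[1.1180 4.0010] v=[0.5841 0.0079]
Step 4: x=[1.1941 4.0030] v=[0.7606 0.0196]
Step 5: x=[1.2863 4.0069] v=[0.9221 0.0387]
Step 6: x=[1.3929 4.0136] v=[1.0655 0.0666]

Answer: 1.3929 4.0136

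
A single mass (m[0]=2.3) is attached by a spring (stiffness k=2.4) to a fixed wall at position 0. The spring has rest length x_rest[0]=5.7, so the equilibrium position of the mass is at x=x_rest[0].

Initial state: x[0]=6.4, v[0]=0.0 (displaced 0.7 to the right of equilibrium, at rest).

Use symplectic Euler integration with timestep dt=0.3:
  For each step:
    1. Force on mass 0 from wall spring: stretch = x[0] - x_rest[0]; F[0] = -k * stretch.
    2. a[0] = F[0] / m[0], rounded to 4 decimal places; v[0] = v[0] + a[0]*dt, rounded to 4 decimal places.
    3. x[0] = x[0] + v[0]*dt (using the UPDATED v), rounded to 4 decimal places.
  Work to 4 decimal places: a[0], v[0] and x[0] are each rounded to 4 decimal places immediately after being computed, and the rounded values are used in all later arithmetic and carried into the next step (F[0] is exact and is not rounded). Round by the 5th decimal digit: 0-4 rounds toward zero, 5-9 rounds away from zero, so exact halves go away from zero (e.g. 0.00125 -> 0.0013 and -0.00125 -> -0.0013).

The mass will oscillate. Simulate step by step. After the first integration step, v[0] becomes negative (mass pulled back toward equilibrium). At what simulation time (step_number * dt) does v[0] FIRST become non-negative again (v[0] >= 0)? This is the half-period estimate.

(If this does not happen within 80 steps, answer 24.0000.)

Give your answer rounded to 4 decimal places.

Answer: 3.3000

Derivation:
Step 0: x=[6.4000] v=[0.0000]
Step 1: x=[6.3343] v=[-0.2191]
Step 2: x=[6.2090] v=[-0.4177]
Step 3: x=[6.0359] v=[-0.5770]
Step 4: x=[5.8312] v=[-0.6822]
Step 5: x=[5.6142] v=[-0.7233]
Step 6: x=[5.4053] v=[-0.6965]
Step 7: x=[5.2240] v=[-0.6043]
Step 8: x=[5.0874] v=[-0.4553]
Step 9: x=[5.0084] v=[-0.2635]
Step 10: x=[4.9943] v=[-0.0470]
Step 11: x=[5.0465] v=[0.1739]
First v>=0 after going negative at step 11, time=3.3000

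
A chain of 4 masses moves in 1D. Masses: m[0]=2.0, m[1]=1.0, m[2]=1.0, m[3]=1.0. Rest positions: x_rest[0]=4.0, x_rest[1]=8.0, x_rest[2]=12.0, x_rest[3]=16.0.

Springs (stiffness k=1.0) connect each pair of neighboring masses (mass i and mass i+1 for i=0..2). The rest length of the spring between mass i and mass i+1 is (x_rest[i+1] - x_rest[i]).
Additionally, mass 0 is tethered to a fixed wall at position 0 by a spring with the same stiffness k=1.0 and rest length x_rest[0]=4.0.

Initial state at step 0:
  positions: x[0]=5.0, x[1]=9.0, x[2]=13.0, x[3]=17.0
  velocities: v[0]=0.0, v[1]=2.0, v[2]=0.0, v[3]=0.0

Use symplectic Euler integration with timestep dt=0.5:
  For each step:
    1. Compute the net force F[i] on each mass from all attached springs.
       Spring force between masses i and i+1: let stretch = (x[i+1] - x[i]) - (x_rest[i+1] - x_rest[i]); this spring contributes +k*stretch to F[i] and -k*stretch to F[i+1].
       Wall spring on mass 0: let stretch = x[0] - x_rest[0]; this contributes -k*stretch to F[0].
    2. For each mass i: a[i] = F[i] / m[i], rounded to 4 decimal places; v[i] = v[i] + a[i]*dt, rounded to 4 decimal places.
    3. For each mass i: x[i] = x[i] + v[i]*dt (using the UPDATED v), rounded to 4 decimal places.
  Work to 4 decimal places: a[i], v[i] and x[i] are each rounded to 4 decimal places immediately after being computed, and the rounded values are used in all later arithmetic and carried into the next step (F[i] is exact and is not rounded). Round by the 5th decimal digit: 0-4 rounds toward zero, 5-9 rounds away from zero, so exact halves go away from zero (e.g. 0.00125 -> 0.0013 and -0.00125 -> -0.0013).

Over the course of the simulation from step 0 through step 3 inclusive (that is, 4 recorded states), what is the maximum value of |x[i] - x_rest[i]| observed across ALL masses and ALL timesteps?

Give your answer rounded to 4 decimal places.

Step 0: x=[5.0000 9.0000 13.0000 17.0000] v=[0.0000 2.0000 0.0000 0.0000]
Step 1: x=[4.8750 10.0000 13.0000 17.0000] v=[-0.2500 2.0000 0.0000 0.0000]
Step 2: x=[4.7813 10.4688 13.2500 17.0000] v=[-0.1875 0.9375 0.5000 0.0000]
Step 3: x=[4.8009 10.2110 13.7422 17.0625] v=[0.0391 -0.5157 0.9844 0.1250]
Max displacement = 2.4688

Answer: 2.4688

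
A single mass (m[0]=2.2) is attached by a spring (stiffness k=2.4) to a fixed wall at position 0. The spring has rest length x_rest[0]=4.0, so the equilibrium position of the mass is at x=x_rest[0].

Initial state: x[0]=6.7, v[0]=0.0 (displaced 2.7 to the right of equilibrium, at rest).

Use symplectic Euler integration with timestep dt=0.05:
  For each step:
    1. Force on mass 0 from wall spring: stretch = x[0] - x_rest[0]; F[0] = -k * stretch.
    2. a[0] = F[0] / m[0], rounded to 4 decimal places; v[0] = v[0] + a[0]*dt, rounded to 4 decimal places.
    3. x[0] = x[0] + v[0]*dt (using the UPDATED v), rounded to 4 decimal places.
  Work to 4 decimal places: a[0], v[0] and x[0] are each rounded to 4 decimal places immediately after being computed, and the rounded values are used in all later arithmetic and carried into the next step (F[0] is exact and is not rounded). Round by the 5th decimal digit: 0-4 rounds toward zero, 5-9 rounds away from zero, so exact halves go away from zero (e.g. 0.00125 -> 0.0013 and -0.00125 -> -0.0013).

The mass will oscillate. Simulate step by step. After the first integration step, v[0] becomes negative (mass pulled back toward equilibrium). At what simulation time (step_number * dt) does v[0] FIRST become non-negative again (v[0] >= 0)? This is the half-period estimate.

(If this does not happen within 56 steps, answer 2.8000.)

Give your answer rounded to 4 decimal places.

Step 0: x=[6.7000] v=[0.0000]
Step 1: x=[6.6926] v=[-0.1473]
Step 2: x=[6.6779] v=[-0.2942]
Step 3: x=[6.6559] v=[-0.4403]
Step 4: x=[6.6266] v=[-0.5852]
Step 5: x=[6.5902] v=[-0.7285]
Step 6: x=[6.5467] v=[-0.8698]
Step 7: x=[6.4963] v=[-1.0087]
Step 8: x=[6.4391] v=[-1.1449]
Step 9: x=[6.3752] v=[-1.2779]
Step 10: x=[6.3048] v=[-1.4075]
Step 11: x=[6.2281] v=[-1.5332]
Step 12: x=[6.1454] v=[-1.6547]
Step 13: x=[6.0568] v=[-1.7717]
Step 14: x=[5.9626] v=[-1.8839]
Step 15: x=[5.8631] v=[-1.9910]
Step 16: x=[5.7585] v=[-2.0926]
Step 17: x=[5.6491] v=[-2.1885]
Step 18: x=[5.5352] v=[-2.2785]
Step 19: x=[5.4171] v=[-2.3622]
Step 20: x=[5.2951] v=[-2.4395]
Step 21: x=[5.1696] v=[-2.5101]
Step 22: x=[5.0409] v=[-2.5739]
Step 23: x=[4.9094] v=[-2.6307]
Step 24: x=[4.7754] v=[-2.6803]
Step 25: x=[4.6393] v=[-2.7226]
Step 26: x=[4.5014] v=[-2.7575]
Step 27: x=[4.3622] v=[-2.7849]
Step 28: x=[4.2220] v=[-2.8047]
Step 29: x=[4.0812] v=[-2.8168]
Step 30: x=[3.9401] v=[-2.8212]
Step 31: x=[3.7992] v=[-2.8179]
Step 32: x=[3.6589] v=[-2.8069]
Step 33: x=[3.5195] v=[-2.7883]
Step 34: x=[3.3814] v=[-2.7621]
Step 35: x=[3.2450] v=[-2.7284]
Step 36: x=[3.1106] v=[-2.6872]
Step 37: x=[2.9787] v=[-2.6387]
Step 38: x=[2.8496] v=[-2.5830]
Step 39: x=[2.7236] v=[-2.5203]
Step 40: x=[2.6011] v=[-2.4507]
Step 41: x=[2.4824] v=[-2.3744]
Step 42: x=[2.3678] v=[-2.2916]
Step 43: x=[2.2577] v=[-2.2026]
Step 44: x=[2.1523] v=[-2.1076]
Step 45: x=[2.0520] v=[-2.0068]
Step 46: x=[1.9570] v=[-1.9005]
Step 47: x=[1.8675] v=[-1.7891]
Step 48: x=[1.7839] v=[-1.6728]
Step 49: x=[1.7063] v=[-1.5519]
Step 50: x=[1.6350] v=[-1.4268]
Step 51: x=[1.5701] v=[-1.2978]
Step 52: x=[1.5118] v=[-1.1653]
Step 53: x=[1.4603] v=[-1.0296]
Step 54: x=[1.4157] v=[-0.8911]
Step 55: x=[1.3782] v=[-0.7501]
Step 56: x=[1.3478] v=[-0.6071]
v[0] did not become non-negative within 56 steps; using fallback time=2.8000

Answer: 2.8000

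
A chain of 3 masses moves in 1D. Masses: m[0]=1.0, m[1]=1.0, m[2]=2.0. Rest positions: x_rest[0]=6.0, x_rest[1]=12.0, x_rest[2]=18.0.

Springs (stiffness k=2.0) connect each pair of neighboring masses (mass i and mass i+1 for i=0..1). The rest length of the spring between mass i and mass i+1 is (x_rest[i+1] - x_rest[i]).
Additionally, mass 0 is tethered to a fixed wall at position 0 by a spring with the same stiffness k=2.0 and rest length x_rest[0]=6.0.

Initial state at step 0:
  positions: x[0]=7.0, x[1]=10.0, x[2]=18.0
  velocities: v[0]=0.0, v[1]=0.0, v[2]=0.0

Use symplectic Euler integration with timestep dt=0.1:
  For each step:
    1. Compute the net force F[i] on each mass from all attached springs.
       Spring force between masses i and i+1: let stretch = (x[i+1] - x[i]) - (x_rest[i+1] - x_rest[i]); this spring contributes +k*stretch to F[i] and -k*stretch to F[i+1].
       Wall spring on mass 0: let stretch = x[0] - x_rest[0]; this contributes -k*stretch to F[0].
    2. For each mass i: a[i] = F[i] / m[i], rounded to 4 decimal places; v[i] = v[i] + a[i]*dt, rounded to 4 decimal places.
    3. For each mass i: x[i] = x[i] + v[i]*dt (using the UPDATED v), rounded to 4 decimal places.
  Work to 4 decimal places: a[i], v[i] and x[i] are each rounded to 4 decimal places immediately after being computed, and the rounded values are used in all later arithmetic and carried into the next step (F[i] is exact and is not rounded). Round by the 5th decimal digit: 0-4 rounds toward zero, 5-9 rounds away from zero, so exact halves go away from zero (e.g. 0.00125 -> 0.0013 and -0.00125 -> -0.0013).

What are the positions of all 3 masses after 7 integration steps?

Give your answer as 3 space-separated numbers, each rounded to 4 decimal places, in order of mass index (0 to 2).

Step 0: x=[7.0000 10.0000 18.0000] v=[0.0000 0.0000 0.0000]
Step 1: x=[6.9200 10.1000 17.9800] v=[-0.8000 1.0000 -0.2000]
Step 2: x=[6.7652 10.2940 17.9412] v=[-1.5480 1.9400 -0.3880]
Step 3: x=[6.5457 10.5704 17.8859] v=[-2.1953 2.7637 -0.5527]
Step 4: x=[6.2758 10.9126 17.8175] v=[-2.6995 3.4219 -0.6843]
Step 5: x=[5.9731 11.3002 17.7400] v=[-3.0273 3.8755 -0.7748]
Step 6: x=[5.6575 11.7100 17.6581] v=[-3.1565 4.0980 -0.8188]
Step 7: x=[5.3498 12.1177 17.5767] v=[-3.0775 4.0771 -0.8136]

Answer: 5.3498 12.1177 17.5767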